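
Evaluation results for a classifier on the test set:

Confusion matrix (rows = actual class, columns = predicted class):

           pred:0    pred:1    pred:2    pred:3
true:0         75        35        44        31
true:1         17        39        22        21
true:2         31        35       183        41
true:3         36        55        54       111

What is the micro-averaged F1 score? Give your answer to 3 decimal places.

0.492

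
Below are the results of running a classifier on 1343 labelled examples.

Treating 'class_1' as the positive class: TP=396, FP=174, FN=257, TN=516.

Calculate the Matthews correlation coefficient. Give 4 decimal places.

MCC = (TP·TN − FP·FN) / √((TP+FP)(TP+FN)(TN+FP)(TN+FN))
Numerator = 396·516 − 174·257 = 159618
Denominator = √(570·653·690·773) = √198525647700 = 445562.1704
MCC = 159618 / 445562.1704 = 0.3582

0.3582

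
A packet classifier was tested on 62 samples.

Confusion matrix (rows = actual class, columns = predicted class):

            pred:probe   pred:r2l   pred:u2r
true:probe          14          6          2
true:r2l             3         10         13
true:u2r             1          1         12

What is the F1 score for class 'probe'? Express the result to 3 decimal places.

F1 score = 2·TP/(2·TP+FP+FN).
probe: TP=14, FP=3+1=4, FN=6+2=8 → 28/40 = 0.7000

0.700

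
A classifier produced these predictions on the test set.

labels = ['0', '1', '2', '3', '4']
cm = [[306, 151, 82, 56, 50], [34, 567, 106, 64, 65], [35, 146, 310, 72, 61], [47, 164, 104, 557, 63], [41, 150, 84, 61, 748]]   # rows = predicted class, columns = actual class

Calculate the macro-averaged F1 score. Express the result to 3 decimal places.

Per-class F1 score (2·TP/(2·TP+FP+FN)):
  0: TP=306, FP=151+82+56+50=339, FN=34+35+47+41=157 → 612/1108 = 0.5523
  1: TP=567, FP=34+106+64+65=269, FN=151+146+164+150=611 → 1134/2014 = 0.5631
  2: TP=310, FP=35+146+72+61=314, FN=82+106+104+84=376 → 620/1310 = 0.4733
  3: TP=557, FP=47+164+104+63=378, FN=56+64+72+61=253 → 1114/1745 = 0.6384
  4: TP=748, FP=41+150+84+61=336, FN=50+65+61+63=239 → 1496/2071 = 0.7224
Macro-F1 score = mean = (0.5523 + 0.5631 + 0.4733 + 0.6384 + 0.7224) / 5 = 0.590

0.590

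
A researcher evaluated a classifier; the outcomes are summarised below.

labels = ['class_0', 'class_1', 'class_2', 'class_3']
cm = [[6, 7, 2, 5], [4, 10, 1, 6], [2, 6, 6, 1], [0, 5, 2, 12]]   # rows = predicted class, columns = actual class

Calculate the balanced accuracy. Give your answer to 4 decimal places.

0.4756

Balanced accuracy = mean of per-class recall.
  class_0: recall = 6/12 = 0.50000
  class_1: recall = 10/28 = 0.35714
  class_2: recall = 6/11 = 0.54545
  class_3: recall = 12/24 = 0.50000
Mean = (0.50000 + 0.35714 + 0.54545 + 0.50000) / 4 = 0.4756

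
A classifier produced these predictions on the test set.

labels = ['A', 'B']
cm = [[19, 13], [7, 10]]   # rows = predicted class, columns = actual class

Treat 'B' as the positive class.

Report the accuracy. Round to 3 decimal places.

Accuracy = (TP+TN)/N = (10+19)/49 = 0.592

0.592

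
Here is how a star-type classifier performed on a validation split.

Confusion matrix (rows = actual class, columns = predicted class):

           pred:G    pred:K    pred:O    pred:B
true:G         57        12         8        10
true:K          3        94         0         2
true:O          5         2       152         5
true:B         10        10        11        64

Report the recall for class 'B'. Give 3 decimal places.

0.674

Treat 'B' as positive and all other classes as negative.
recall = TP/(TP+FN).
B: TP=64, FN=10+10+11=31 → 64/95 = 0.6737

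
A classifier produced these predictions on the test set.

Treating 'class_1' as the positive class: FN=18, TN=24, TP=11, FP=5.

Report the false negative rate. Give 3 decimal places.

FNR = FN/(FN+TP) = 18/(18+11) = 0.621

0.621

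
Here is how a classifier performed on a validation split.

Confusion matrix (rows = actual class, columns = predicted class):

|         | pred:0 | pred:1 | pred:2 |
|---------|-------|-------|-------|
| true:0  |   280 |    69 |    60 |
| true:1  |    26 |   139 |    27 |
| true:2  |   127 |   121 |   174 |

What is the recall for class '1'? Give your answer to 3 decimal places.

recall = TP/(TP+FN).
1: TP=139, FN=26+27=53 → 139/192 = 0.7240

0.724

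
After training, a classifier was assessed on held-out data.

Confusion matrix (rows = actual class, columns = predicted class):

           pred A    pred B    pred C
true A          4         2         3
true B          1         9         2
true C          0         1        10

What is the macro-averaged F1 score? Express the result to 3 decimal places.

0.697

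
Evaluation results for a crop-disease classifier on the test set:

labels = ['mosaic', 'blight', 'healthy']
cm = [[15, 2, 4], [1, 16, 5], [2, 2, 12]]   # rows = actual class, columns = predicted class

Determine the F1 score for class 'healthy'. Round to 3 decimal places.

0.649

F1 score = 2·TP/(2·TP+FP+FN).
healthy: TP=12, FP=4+5=9, FN=2+2=4 → 24/37 = 0.6486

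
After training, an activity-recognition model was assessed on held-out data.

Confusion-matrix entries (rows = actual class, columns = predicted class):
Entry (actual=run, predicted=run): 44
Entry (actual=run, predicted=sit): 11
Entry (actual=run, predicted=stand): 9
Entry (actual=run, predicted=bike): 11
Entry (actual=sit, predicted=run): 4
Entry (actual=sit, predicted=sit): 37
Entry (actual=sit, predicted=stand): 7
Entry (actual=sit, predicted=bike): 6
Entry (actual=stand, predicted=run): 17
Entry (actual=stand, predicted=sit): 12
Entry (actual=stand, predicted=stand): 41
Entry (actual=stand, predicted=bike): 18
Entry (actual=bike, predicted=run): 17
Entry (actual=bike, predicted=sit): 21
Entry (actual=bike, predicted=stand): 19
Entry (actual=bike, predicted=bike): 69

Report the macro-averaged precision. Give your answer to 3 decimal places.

0.549

Per-class precision (TP/(TP+FP)):
  run: TP=44, FP=4+17+17=38 → 44/82 = 0.5366
  sit: TP=37, FP=11+12+21=44 → 37/81 = 0.4568
  stand: TP=41, FP=9+7+19=35 → 41/76 = 0.5395
  bike: TP=69, FP=11+6+18=35 → 69/104 = 0.6635
Macro-precision = mean = (0.5366 + 0.4568 + 0.5395 + 0.6635) / 4 = 0.549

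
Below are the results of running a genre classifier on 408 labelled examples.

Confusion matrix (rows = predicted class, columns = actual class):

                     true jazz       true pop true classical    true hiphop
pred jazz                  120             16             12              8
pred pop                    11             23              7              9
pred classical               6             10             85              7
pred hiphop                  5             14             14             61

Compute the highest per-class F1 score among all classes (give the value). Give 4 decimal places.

Per-class F1 score (2·TP/(2·TP+FP+FN)):
  jazz: TP=120, FP=16+12+8=36, FN=11+6+5=22 → 240/298 = 0.80537
  pop: TP=23, FP=11+7+9=27, FN=16+10+14=40 → 46/113 = 0.40708
  classical: TP=85, FP=6+10+7=23, FN=12+7+14=33 → 170/226 = 0.75221
  hiphop: TP=61, FP=5+14+14=33, FN=8+9+7=24 → 122/179 = 0.68156
Highest is class 'jazz' with F1 score = 0.8054.

0.8054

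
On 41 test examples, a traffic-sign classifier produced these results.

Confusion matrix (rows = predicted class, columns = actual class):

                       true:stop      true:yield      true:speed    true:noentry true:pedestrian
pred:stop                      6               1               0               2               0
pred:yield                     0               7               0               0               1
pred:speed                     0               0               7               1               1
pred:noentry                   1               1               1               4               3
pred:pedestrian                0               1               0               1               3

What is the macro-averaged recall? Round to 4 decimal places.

Per-class recall (TP/(TP+FN)):
  stop: TP=6, FN=0+0+1+0=1 → 6/7 = 0.85714
  yield: TP=7, FN=1+0+1+1=3 → 7/10 = 0.70000
  speed: TP=7, FN=0+0+1+0=1 → 7/8 = 0.87500
  noentry: TP=4, FN=2+0+1+1=4 → 4/8 = 0.50000
  pedestrian: TP=3, FN=0+1+1+3=5 → 3/8 = 0.37500
Macro-recall = mean = (0.85714 + 0.70000 + 0.87500 + 0.50000 + 0.37500) / 5 = 0.6614

0.6614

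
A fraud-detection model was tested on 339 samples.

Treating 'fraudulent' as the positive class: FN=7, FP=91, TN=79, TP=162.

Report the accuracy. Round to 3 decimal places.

Accuracy = (TP+TN)/N = (162+79)/339 = 0.711

0.711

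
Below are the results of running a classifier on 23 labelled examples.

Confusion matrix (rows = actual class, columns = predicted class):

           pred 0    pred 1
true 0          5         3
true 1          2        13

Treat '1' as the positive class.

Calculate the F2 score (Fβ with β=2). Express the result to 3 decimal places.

0.855

Fβ = (1+β²)·TP / ((1+β²)·TP + β²·FN + FP), with β²=4
= 5·13 / (5·13 + 4·2 + 3) = 0.855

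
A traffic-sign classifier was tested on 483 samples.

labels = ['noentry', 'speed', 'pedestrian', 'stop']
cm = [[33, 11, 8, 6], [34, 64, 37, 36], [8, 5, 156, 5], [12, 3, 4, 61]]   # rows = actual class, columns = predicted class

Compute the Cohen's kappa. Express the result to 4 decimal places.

0.5191

Observed agreement pₒ = trace/N = 314/483 = 0.65010
Expected agreement pₑ = Σ (rowᵢ·colᵢ)/N² = (58·87 + 171·83 + 174·205 + 80·108)/483² = 0.27240
κ = (pₒ − pₑ)/(1 − pₑ) = (0.65010 − 0.27240)/(1 − 0.27240) = 0.5191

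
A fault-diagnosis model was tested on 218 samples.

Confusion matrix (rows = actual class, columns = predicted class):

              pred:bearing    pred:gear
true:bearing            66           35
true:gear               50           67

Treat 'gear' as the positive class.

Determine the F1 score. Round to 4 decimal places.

Precision = TP/(TP+FP) = 67/102 = 0.6569
Recall = TP/(TP+FN) = 67/117 = 0.5726
F1 = 2·TP/(2·TP+FP+FN) = 134/219 = 0.6119

0.6119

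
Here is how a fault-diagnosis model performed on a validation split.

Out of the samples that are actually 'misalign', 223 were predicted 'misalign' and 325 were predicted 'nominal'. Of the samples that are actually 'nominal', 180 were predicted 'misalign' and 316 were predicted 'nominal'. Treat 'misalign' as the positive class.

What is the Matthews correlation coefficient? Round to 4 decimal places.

MCC = (TP·TN − FP·FN) / √((TP+FP)(TP+FN)(TN+FP)(TN+FN))
Numerator = 223·316 − 180·325 = 11968
Denominator = √(403·548·496·641) = √70214257984 = 264979.7313
MCC = 11968 / 264979.7313 = 0.0452

0.0452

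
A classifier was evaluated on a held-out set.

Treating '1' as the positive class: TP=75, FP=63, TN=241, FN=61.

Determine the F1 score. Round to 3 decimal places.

0.547

Precision = TP/(TP+FP) = 75/138 = 0.5435
Recall = TP/(TP+FN) = 75/136 = 0.5515
F1 = 2·TP/(2·TP+FP+FN) = 150/274 = 0.547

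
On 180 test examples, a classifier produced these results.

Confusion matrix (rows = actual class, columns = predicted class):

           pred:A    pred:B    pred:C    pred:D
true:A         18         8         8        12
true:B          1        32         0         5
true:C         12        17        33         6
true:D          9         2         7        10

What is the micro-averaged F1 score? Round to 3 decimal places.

Micro-averaging pools counts across classes: ΣTP=93, ΣFP=87, ΣFN=87.
Micro-F1 score = 2·TP/(2·TP+FP+FN) on pooled counts = 0.517 (equals overall accuracy in single-label multiclass).

0.517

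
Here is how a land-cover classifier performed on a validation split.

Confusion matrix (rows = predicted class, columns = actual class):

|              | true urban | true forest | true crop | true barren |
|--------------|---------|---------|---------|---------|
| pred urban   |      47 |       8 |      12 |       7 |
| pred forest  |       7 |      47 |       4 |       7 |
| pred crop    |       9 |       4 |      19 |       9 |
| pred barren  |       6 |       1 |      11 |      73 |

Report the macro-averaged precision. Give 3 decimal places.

Per-class precision (TP/(TP+FP)):
  urban: TP=47, FP=8+12+7=27 → 47/74 = 0.6351
  forest: TP=47, FP=7+4+7=18 → 47/65 = 0.7231
  crop: TP=19, FP=9+4+9=22 → 19/41 = 0.4634
  barren: TP=73, FP=6+1+11=18 → 73/91 = 0.8022
Macro-precision = mean = (0.6351 + 0.7231 + 0.4634 + 0.8022) / 4 = 0.656

0.656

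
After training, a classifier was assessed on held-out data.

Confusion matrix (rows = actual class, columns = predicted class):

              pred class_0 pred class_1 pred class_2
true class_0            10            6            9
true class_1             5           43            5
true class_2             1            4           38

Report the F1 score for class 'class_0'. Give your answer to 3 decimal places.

0.488

Take TP from the diagonal, FP from the rest of the 'class_0' prediction marginal, FN from the rest of the 'class_0' actual marginal.
F1 score = 2·TP/(2·TP+FP+FN).
class_0: TP=10, FP=5+1=6, FN=6+9=15 → 20/41 = 0.4878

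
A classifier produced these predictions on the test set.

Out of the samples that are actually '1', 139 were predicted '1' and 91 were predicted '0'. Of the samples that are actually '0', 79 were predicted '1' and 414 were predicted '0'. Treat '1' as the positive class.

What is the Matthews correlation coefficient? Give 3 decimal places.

0.451

MCC = (TP·TN − FP·FN) / √((TP+FP)(TP+FN)(TN+FP)(TN+FN))
Numerator = 139·414 − 79·91 = 50357
Denominator = √(218·230·493·505) = √12483105100 = 111727.8170
MCC = 50357 / 111727.8170 = 0.451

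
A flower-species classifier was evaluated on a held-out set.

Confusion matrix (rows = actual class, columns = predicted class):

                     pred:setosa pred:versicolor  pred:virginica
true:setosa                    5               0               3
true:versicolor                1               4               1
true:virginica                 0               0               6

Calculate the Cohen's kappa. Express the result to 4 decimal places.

Observed agreement pₒ = trace/N = 15/20 = 0.75000
Expected agreement pₑ = Σ (rowᵢ·colᵢ)/N² = (8·6 + 6·4 + 6·10)/20² = 0.33000
κ = (pₒ − pₑ)/(1 − pₑ) = (0.75000 − 0.33000)/(1 − 0.33000) = 0.6269

0.6269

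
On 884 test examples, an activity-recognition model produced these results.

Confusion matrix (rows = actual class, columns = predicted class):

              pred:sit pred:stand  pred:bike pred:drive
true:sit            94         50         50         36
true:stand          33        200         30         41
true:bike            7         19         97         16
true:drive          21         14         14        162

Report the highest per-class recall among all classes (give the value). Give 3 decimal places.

0.768

Per-class recall (TP/(TP+FN)):
  sit: TP=94, FN=50+50+36=136 → 94/230 = 0.4087
  stand: TP=200, FN=33+30+41=104 → 200/304 = 0.6579
  bike: TP=97, FN=7+19+16=42 → 97/139 = 0.6978
  drive: TP=162, FN=21+14+14=49 → 162/211 = 0.7678
Highest is class 'drive' with recall = 0.768.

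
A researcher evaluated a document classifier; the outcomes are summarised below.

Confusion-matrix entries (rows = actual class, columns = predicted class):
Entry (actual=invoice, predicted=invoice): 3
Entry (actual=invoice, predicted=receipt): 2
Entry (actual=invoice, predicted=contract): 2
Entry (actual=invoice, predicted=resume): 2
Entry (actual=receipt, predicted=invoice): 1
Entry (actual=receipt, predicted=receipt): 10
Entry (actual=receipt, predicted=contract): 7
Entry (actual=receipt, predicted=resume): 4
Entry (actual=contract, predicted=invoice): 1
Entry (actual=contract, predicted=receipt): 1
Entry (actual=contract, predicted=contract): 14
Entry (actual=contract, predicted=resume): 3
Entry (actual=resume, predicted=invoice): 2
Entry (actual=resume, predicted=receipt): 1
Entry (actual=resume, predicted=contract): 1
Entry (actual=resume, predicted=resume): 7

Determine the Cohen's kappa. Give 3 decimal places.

0.394

Observed agreement pₒ = trace/N = 34/61 = 0.5574
Expected agreement pₑ = Σ (rowᵢ·colᵢ)/N² = (9·7 + 22·14 + 19·24 + 11·16)/61² = 0.2696
κ = (pₒ − pₑ)/(1 − pₑ) = (0.5574 − 0.2696)/(1 − 0.2696) = 0.394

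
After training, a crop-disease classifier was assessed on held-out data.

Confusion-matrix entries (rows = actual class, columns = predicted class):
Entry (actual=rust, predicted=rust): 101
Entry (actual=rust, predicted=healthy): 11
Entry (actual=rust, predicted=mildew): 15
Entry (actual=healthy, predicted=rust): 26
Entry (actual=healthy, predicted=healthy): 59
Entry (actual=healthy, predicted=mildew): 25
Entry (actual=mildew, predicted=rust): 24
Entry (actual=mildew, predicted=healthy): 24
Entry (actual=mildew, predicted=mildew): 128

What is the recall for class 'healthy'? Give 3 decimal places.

0.536

One-vs-rest for 'healthy': TP = diagonal; FP = other classes predicted 'healthy'; FN = 'healthy' predicted as other.
recall = TP/(TP+FN).
healthy: TP=59, FN=26+25=51 → 59/110 = 0.5364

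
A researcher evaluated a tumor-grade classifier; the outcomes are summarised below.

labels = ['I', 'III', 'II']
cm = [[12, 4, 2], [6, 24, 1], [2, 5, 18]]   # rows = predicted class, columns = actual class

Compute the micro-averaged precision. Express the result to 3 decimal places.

0.730

Micro-averaging pools counts across classes: ΣTP=54, ΣFP=20, ΣFN=20.
Micro-precision = TP/(TP+FP) on pooled counts = 0.730 (equals overall accuracy in single-label multiclass).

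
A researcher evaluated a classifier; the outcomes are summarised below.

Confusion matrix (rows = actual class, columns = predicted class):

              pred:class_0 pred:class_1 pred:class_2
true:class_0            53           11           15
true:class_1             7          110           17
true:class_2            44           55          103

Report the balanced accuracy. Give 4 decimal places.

Balanced accuracy = mean of per-class recall.
  class_0: recall = 53/79 = 0.67089
  class_1: recall = 110/134 = 0.82090
  class_2: recall = 103/202 = 0.50990
Mean = (0.67089 + 0.82090 + 0.50990) / 3 = 0.6672

0.6672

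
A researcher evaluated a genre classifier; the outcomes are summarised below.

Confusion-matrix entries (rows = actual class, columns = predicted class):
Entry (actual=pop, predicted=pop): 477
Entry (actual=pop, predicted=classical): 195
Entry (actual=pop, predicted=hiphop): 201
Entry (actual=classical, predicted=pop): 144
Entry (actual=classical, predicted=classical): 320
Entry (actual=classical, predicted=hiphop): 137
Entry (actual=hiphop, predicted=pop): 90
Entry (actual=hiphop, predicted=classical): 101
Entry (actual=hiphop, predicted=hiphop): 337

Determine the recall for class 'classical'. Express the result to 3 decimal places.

One-vs-rest for 'classical': TP = diagonal; FP = other classes predicted 'classical'; FN = 'classical' predicted as other.
recall = TP/(TP+FN).
classical: TP=320, FN=144+137=281 → 320/601 = 0.5324

0.532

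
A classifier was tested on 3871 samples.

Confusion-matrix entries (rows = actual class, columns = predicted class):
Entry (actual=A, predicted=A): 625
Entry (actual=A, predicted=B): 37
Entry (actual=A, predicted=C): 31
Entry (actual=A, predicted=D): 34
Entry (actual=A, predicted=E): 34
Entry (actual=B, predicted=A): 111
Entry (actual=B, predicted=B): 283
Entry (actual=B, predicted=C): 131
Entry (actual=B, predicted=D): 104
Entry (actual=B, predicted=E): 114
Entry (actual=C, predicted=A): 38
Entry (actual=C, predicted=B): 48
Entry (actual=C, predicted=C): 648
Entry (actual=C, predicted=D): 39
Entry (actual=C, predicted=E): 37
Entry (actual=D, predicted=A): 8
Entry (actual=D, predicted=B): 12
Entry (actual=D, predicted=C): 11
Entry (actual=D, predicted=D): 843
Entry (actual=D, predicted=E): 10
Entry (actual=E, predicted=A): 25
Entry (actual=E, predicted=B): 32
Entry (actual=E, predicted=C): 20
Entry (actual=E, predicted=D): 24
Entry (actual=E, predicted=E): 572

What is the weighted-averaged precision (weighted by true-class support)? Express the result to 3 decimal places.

Per-class precision (TP/(TP+FP)):
  A: TP=625, FP=111+38+8+25=182 → 625/807 = 0.7745
  B: TP=283, FP=37+48+12+32=129 → 283/412 = 0.6869
  C: TP=648, FP=31+131+11+20=193 → 648/841 = 0.7705
  D: TP=843, FP=34+104+39+24=201 → 843/1044 = 0.8075
  E: TP=572, FP=34+114+37+10=195 → 572/767 = 0.7458
Weighted-precision = Σ (supportᵢ/N)·precisionᵢ with N=3871: (761/3871)·0.7745 + (743/3871)·0.6869 + (810/3871)·0.7705 + (884/3871)·0.8075 + (673/3871)·0.7458 = 0.759

0.759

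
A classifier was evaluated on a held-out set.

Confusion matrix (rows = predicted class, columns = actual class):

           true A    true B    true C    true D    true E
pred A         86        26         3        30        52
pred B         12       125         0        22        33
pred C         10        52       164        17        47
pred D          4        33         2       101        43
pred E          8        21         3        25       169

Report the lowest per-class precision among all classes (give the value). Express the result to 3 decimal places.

0.437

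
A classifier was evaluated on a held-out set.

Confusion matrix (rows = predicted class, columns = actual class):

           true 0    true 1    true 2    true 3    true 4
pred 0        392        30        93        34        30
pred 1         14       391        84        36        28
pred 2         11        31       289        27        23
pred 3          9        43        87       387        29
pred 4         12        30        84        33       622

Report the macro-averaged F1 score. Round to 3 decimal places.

0.722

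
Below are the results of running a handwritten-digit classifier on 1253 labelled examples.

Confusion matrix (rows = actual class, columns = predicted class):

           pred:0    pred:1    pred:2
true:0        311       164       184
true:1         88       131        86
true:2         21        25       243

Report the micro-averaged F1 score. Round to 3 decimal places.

0.547

Micro-averaging pools counts across classes: ΣTP=685, ΣFP=568, ΣFN=568.
Micro-F1 score = 2·TP/(2·TP+FP+FN) on pooled counts = 0.547 (equals overall accuracy in single-label multiclass).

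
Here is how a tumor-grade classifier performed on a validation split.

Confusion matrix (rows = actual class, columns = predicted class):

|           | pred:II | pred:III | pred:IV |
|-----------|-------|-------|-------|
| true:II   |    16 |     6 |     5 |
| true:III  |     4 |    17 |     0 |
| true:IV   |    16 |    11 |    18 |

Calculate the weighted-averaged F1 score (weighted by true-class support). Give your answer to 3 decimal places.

0.543

Per-class F1 score (2·TP/(2·TP+FP+FN)):
  II: TP=16, FP=4+16=20, FN=6+5=11 → 32/63 = 0.5079
  III: TP=17, FP=6+11=17, FN=4+0=4 → 34/55 = 0.6182
  IV: TP=18, FP=5+0=5, FN=16+11=27 → 36/68 = 0.5294
Weighted-F1 score = Σ (supportᵢ/N)·F1 scoreᵢ with N=93: (27/93)·0.5079 + (21/93)·0.6182 + (45/93)·0.5294 = 0.543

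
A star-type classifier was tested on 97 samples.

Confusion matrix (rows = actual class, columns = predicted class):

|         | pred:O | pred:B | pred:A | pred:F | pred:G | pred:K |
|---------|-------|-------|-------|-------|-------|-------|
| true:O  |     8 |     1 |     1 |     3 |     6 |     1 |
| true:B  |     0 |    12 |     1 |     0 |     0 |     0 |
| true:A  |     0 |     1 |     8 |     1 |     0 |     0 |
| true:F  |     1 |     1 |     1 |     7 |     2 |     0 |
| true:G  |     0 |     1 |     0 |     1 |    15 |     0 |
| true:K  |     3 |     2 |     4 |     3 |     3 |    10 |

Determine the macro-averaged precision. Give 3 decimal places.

0.637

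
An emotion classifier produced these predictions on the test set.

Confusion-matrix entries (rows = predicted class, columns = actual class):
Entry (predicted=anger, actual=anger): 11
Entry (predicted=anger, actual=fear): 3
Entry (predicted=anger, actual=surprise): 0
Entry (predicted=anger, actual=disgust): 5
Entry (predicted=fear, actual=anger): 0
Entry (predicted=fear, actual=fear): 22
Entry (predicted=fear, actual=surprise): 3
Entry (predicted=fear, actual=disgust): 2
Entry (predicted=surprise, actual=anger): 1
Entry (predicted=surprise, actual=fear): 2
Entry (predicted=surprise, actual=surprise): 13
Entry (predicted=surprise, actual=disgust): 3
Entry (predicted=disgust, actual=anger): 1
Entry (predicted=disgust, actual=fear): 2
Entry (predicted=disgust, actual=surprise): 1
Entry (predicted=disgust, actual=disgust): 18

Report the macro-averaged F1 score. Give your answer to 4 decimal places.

0.7289

Per-class F1 score (2·TP/(2·TP+FP+FN)):
  anger: TP=11, FP=3+0+5=8, FN=0+1+1=2 → 22/32 = 0.68750
  fear: TP=22, FP=0+3+2=5, FN=3+2+2=7 → 44/56 = 0.78571
  surprise: TP=13, FP=1+2+3=6, FN=0+3+1=4 → 26/36 = 0.72222
  disgust: TP=18, FP=1+2+1=4, FN=5+2+3=10 → 36/50 = 0.72000
Macro-F1 score = mean = (0.68750 + 0.78571 + 0.72222 + 0.72000) / 4 = 0.7289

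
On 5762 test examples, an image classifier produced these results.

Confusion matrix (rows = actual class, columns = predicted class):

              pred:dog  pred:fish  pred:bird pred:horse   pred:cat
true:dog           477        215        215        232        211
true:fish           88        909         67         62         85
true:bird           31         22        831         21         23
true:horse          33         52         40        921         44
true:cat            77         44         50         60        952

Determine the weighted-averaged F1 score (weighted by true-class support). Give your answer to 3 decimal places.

0.693

Per-class F1 score (2·TP/(2·TP+FP+FN)):
  dog: TP=477, FP=88+31+33+77=229, FN=215+215+232+211=873 → 954/2056 = 0.4640
  fish: TP=909, FP=215+22+52+44=333, FN=88+67+62+85=302 → 1818/2453 = 0.7411
  bird: TP=831, FP=215+67+40+50=372, FN=31+22+21+23=97 → 1662/2131 = 0.7799
  horse: TP=921, FP=232+62+21+60=375, FN=33+52+40+44=169 → 1842/2386 = 0.7720
  cat: TP=952, FP=211+85+23+44=363, FN=77+44+50+60=231 → 1904/2498 = 0.7622
Weighted-F1 score = Σ (supportᵢ/N)·F1 scoreᵢ with N=5762: (1350/5762)·0.4640 + (1211/5762)·0.7411 + (928/5762)·0.7799 + (1090/5762)·0.7720 + (1183/5762)·0.7622 = 0.693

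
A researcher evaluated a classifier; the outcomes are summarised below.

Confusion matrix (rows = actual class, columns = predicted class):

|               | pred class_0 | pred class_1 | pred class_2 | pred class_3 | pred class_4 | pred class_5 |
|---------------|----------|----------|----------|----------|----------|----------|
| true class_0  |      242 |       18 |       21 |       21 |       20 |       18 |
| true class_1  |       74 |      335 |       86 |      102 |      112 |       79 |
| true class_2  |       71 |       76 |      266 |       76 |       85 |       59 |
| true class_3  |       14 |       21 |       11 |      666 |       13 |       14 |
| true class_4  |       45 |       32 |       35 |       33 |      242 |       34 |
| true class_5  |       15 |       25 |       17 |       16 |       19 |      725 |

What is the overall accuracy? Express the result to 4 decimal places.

0.6624

Accuracy = trace / total = (242+335+266+666+242+725=2476) / 3738 = 2476/3738 = 0.6624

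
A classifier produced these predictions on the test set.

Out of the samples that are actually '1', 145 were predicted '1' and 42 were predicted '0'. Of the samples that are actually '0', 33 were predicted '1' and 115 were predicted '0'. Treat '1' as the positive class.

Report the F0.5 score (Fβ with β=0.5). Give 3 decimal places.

0.806

Fβ = (1+β²)·TP / ((1+β²)·TP + β²·FN + FP), with β²=1/4
= 1.25·145 / (1.25·145 + 0.25·42 + 33) = 0.806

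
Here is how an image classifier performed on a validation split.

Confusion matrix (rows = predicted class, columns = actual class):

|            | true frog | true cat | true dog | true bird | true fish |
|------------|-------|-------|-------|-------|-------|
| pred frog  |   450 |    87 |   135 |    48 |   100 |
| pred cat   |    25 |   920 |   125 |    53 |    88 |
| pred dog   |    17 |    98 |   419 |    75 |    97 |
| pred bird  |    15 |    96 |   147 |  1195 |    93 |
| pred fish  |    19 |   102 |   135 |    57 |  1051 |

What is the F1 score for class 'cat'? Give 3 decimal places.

Take TP from the diagonal, FP from the rest of the 'cat' prediction marginal, FN from the rest of the 'cat' actual marginal.
F1 score = 2·TP/(2·TP+FP+FN).
cat: TP=920, FP=25+125+53+88=291, FN=87+98+96+102=383 → 1840/2514 = 0.7319

0.732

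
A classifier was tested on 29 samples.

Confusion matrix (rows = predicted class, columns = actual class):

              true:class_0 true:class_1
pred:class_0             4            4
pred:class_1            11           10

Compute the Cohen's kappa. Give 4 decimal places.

Observed agreement pₒ = trace/N = 14/29 = 0.48276
Expected agreement pₑ = Σ (rowᵢ·colᵢ)/N² = (15·8 + 14·21)/29² = 0.49227
κ = (pₒ − pₑ)/(1 − pₑ) = (0.48276 − 0.49227)/(1 − 0.49227) = -0.0187

-0.0187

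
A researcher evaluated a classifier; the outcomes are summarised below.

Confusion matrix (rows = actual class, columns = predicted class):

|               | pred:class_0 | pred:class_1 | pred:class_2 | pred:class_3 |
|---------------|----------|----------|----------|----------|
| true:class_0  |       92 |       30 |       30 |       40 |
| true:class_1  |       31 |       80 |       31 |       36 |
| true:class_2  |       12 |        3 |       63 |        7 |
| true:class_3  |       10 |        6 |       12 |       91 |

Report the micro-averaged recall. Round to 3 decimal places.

0.568

Micro-averaging pools counts across classes: ΣTP=326, ΣFP=248, ΣFN=248.
Micro-recall = TP/(TP+FN) on pooled counts = 0.568 (equals overall accuracy in single-label multiclass).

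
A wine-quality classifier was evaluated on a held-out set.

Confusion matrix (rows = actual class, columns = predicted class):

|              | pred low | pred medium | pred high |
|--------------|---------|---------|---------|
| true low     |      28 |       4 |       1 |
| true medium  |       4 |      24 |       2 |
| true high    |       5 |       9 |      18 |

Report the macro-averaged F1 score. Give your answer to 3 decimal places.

0.732

Per-class F1 score (2·TP/(2·TP+FP+FN)):
  low: TP=28, FP=4+5=9, FN=4+1=5 → 56/70 = 0.8000
  medium: TP=24, FP=4+9=13, FN=4+2=6 → 48/67 = 0.7164
  high: TP=18, FP=1+2=3, FN=5+9=14 → 36/53 = 0.6792
Macro-F1 score = mean = (0.8000 + 0.7164 + 0.6792) / 3 = 0.732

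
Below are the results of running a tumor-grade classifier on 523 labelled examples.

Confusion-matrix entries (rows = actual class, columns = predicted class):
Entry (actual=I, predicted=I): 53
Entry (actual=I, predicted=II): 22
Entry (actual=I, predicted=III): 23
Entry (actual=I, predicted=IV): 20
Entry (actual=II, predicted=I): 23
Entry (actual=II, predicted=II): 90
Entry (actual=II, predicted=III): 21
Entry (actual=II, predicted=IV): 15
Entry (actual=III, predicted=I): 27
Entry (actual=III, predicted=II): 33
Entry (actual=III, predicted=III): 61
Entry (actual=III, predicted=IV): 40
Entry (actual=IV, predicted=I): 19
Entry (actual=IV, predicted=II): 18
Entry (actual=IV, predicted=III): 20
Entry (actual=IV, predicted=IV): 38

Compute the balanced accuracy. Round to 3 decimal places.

0.458

Balanced accuracy = mean of per-class recall.
  I: recall = 53/118 = 0.4492
  II: recall = 90/149 = 0.6040
  III: recall = 61/161 = 0.3789
  IV: recall = 38/95 = 0.4000
Mean = (0.4492 + 0.6040 + 0.3789 + 0.4000) / 4 = 0.458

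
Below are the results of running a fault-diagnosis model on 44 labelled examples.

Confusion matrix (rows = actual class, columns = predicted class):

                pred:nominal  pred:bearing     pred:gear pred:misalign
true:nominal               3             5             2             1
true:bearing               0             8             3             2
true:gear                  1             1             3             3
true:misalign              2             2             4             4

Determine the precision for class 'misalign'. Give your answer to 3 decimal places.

precision = TP/(TP+FP).
misalign: TP=4, FP=1+2+3=6 → 4/10 = 0.4000

0.400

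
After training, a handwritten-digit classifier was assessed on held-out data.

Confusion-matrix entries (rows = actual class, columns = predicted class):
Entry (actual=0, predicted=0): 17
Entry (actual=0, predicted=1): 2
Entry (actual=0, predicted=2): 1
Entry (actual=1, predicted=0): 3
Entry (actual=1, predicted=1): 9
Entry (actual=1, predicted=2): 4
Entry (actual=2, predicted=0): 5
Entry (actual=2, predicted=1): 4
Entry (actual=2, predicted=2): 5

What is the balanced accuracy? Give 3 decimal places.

0.590

Balanced accuracy = mean of per-class recall.
  0: recall = 17/20 = 0.8500
  1: recall = 9/16 = 0.5625
  2: recall = 5/14 = 0.3571
Mean = (0.8500 + 0.5625 + 0.3571) / 3 = 0.590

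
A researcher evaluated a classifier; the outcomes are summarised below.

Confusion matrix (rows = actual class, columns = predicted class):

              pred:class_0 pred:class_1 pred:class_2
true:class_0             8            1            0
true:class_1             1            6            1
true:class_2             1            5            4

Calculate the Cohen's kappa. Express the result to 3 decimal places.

0.507

Observed agreement pₒ = trace/N = 18/27 = 0.6667
Expected agreement pₑ = Σ (rowᵢ·colᵢ)/N² = (9·10 + 8·12 + 10·5)/27² = 0.3237
κ = (pₒ − pₑ)/(1 − pₑ) = (0.6667 − 0.3237)/(1 − 0.3237) = 0.507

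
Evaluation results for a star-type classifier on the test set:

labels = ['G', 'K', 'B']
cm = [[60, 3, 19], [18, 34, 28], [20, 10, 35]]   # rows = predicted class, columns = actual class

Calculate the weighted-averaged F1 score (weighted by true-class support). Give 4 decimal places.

0.5707

Per-class F1 score (2·TP/(2·TP+FP+FN)):
  G: TP=60, FP=3+19=22, FN=18+20=38 → 120/180 = 0.66667
  K: TP=34, FP=18+28=46, FN=3+10=13 → 68/127 = 0.53543
  B: TP=35, FP=20+10=30, FN=19+28=47 → 70/147 = 0.47619
Weighted-F1 score = Σ (supportᵢ/N)·F1 scoreᵢ with N=227: (98/227)·0.66667 + (47/227)·0.53543 + (82/227)·0.47619 = 0.5707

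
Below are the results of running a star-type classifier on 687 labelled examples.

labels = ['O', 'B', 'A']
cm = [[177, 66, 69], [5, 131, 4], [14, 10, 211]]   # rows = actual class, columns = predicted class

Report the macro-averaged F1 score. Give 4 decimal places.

0.7550

Per-class F1 score (2·TP/(2·TP+FP+FN)):
  O: TP=177, FP=5+14=19, FN=66+69=135 → 354/508 = 0.69685
  B: TP=131, FP=66+10=76, FN=5+4=9 → 262/347 = 0.75504
  A: TP=211, FP=69+4=73, FN=14+10=24 → 422/519 = 0.81310
Macro-F1 score = mean = (0.69685 + 0.75504 + 0.81310) / 3 = 0.7550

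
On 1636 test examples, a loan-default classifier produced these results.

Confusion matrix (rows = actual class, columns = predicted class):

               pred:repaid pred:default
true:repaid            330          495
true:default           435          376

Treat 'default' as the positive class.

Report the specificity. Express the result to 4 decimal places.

0.4000

Specificity = TN/(TN+FP) = 330/(330+495) = 0.4000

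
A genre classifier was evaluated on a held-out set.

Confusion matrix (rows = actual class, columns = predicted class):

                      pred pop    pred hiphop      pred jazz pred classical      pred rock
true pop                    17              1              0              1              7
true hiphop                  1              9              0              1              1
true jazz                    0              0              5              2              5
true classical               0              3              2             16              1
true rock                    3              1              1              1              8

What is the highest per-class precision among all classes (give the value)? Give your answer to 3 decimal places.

0.810

Per-class precision (TP/(TP+FP)):
  pop: TP=17, FP=1+0+0+3=4 → 17/21 = 0.8095
  hiphop: TP=9, FP=1+0+3+1=5 → 9/14 = 0.6429
  jazz: TP=5, FP=0+0+2+1=3 → 5/8 = 0.6250
  classical: TP=16, FP=1+1+2+1=5 → 16/21 = 0.7619
  rock: TP=8, FP=7+1+5+1=14 → 8/22 = 0.3636
Highest is class 'pop' with precision = 0.810.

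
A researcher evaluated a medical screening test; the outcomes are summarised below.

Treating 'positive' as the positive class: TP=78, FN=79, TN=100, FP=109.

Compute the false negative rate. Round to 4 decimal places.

0.5032

FNR = FN/(FN+TP) = 79/(79+78) = 0.5032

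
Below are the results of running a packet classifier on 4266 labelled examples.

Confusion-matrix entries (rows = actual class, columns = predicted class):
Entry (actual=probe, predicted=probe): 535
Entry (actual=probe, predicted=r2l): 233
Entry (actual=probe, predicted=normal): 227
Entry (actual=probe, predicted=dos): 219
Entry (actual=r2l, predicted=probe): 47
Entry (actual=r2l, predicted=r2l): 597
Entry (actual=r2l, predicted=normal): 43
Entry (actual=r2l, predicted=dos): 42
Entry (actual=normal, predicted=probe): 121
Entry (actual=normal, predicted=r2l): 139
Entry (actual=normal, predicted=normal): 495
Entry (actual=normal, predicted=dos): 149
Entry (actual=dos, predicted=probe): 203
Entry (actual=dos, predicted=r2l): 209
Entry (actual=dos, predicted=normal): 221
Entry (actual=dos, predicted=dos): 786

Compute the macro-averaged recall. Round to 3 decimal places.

0.590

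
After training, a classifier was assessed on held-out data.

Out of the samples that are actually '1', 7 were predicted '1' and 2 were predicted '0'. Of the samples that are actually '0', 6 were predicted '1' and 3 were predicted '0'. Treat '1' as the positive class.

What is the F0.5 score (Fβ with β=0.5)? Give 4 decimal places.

0.5738

Fβ = (1+β²)·TP / ((1+β²)·TP + β²·FN + FP), with β²=1/4
= 1.25·7 / (1.25·7 + 0.25·2 + 6) = 0.5738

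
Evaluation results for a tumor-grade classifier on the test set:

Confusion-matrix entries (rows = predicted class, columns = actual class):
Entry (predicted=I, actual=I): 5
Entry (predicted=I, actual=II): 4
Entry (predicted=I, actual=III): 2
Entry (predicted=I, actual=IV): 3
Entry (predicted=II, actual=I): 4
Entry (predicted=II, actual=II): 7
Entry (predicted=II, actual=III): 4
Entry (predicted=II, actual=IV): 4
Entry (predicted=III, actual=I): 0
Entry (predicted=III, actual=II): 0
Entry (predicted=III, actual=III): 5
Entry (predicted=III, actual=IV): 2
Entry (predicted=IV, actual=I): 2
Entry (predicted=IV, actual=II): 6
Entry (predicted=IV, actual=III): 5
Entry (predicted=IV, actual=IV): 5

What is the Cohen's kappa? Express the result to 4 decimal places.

0.1724

Observed agreement pₒ = trace/N = 22/58 = 0.37931
Expected agreement pₑ = Σ (rowᵢ·colᵢ)/N² = (11·14 + 17·19 + 16·7 + 14·18)/58² = 0.25000
κ = (pₒ − pₑ)/(1 − pₑ) = (0.37931 − 0.25000)/(1 − 0.25000) = 0.1724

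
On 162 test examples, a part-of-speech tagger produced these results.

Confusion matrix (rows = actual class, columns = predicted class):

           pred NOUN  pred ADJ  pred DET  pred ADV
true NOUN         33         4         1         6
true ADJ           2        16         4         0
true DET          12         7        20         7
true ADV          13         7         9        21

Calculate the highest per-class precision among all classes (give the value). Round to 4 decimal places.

Per-class precision (TP/(TP+FP)):
  NOUN: TP=33, FP=2+12+13=27 → 33/60 = 0.55000
  ADJ: TP=16, FP=4+7+7=18 → 16/34 = 0.47059
  DET: TP=20, FP=1+4+9=14 → 20/34 = 0.58824
  ADV: TP=21, FP=6+0+7=13 → 21/34 = 0.61765
Highest is class 'ADV' with precision = 0.6176.

0.6176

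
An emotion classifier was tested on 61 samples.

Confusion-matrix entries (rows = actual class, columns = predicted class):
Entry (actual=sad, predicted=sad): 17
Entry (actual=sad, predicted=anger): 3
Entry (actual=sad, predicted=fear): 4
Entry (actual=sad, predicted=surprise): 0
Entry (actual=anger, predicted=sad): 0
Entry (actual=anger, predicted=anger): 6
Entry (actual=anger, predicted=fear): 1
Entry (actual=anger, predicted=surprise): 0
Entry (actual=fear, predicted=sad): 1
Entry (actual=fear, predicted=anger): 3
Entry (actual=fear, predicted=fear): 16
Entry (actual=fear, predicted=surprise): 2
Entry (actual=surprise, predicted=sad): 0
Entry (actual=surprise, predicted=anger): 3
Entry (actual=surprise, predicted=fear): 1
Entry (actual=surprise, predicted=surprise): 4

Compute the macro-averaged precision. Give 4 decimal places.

0.6846

Per-class precision (TP/(TP+FP)):
  sad: TP=17, FP=0+1+0=1 → 17/18 = 0.94444
  anger: TP=6, FP=3+3+3=9 → 6/15 = 0.40000
  fear: TP=16, FP=4+1+1=6 → 16/22 = 0.72727
  surprise: TP=4, FP=0+0+2=2 → 4/6 = 0.66667
Macro-precision = mean = (0.94444 + 0.40000 + 0.72727 + 0.66667) / 4 = 0.6846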